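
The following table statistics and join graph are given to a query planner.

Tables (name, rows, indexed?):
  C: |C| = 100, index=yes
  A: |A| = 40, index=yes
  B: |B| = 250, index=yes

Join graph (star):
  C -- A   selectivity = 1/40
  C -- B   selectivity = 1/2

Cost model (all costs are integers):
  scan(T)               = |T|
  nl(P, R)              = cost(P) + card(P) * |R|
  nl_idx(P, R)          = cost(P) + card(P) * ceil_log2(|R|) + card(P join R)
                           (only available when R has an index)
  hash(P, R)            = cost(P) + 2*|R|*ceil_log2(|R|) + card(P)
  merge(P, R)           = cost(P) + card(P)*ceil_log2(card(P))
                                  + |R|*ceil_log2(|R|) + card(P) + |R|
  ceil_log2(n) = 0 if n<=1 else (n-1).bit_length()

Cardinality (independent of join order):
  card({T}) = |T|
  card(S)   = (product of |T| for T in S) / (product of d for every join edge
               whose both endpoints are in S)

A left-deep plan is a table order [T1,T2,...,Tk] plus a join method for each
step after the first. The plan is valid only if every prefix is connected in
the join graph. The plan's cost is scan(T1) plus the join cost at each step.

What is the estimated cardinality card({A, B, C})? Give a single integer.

12500

Tables in S: A(40), B(250), C(100)
Edges inside S: C-A(d=40), C-B(d=2)
numerator = 40 * 250 * 100 = 1000000
denominator = 40 * 2 = 80
card(S) = 1000000 / 80 = 12500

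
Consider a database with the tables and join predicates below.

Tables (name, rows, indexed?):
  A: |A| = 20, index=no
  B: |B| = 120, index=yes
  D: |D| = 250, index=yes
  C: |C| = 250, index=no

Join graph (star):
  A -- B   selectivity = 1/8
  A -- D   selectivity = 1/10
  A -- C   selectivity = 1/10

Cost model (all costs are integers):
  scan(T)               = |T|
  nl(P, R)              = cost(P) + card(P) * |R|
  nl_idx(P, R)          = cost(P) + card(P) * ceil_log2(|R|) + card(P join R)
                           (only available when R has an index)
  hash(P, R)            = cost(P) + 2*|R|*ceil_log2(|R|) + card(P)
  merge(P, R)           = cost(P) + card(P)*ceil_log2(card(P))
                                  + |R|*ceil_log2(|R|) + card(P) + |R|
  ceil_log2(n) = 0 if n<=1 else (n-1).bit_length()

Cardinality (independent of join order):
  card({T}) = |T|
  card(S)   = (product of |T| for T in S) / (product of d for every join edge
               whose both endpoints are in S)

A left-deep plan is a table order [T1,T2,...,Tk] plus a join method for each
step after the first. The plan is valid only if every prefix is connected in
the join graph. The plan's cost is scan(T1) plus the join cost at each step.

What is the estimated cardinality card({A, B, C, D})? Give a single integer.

Tables in S: A(20), B(120), C(250), D(250)
Edges inside S: A-B(d=8), A-D(d=10), A-C(d=10)
numerator = 20 * 120 * 250 * 250 = 150000000
denominator = 8 * 10 * 10 = 800
card(S) = 150000000 / 800 = 187500

187500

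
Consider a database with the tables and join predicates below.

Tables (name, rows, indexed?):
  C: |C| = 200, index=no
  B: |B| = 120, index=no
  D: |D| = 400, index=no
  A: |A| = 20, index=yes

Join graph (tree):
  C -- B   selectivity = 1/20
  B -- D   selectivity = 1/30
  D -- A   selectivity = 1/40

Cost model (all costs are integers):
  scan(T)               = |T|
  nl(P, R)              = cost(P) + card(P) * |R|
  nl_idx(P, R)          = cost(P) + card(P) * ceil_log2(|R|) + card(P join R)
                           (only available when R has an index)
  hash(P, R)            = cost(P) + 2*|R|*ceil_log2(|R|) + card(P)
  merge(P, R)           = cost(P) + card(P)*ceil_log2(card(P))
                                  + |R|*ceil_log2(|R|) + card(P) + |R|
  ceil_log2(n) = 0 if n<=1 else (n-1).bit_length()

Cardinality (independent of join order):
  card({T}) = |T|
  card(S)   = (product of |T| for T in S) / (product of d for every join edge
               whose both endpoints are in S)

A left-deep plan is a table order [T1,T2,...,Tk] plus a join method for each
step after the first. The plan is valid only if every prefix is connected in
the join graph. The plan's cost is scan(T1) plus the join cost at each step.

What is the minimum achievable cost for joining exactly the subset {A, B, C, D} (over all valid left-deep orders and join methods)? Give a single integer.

Selinger DP over subsets of {A,B,C,D}:
  {C}: scan cost=200, card=200
  {B}: scan cost=120, card=120
  {D}: scan cost=400, card=400
  {A}: scan cost=20, card=20
  {BC}: card=1200; try (B,hash)→2080, (C,merge)→2880, (B,merge)→2960, (C,hash)→3440, (C,nl)→24120, (B,nl)→24200; best=2080 via (B,hash)
  {BD}: card=1600; try (B,hash)→2480, (D,merge)→5080, (B,merge)→5360, (D,hash)→7440, (D,nl)→48120, (B,nl)→48400; best=2480 via (B,hash)
  {AD}: card=200; try (A,hash)→1000, (A,nl_idx)→2600, (D,merge)→4140, (A,merge)→4520, (D,hash)→7240, (D,nl)→8020 …(+1); best=1000 via (A,hash)
  {BCD}: card=16000; try (C,hash)→7280, (D,hash)→10480, (D,merge)→20480, (C,merge)→23480, (C,nl)→322480, (D,nl)→482080; best=7280 via (C,hash)
  {ABD}: card=800; try (B,hash)→2880, (B,merge)→3760, (A,hash)→4280, (A,nl_idx)→11280, (A,merge)→21800, (B,nl)→25000 …(+1); best=2880 via (B,hash)
  {ABCD}: card=8000; try (C,hash)→6880, (C,merge)→13480, (A,hash)→23480, (A,nl_idx)→95280, (C,nl)→162880, (A,merge)→247400 …(+1); best=6880 via (C,hash)

6880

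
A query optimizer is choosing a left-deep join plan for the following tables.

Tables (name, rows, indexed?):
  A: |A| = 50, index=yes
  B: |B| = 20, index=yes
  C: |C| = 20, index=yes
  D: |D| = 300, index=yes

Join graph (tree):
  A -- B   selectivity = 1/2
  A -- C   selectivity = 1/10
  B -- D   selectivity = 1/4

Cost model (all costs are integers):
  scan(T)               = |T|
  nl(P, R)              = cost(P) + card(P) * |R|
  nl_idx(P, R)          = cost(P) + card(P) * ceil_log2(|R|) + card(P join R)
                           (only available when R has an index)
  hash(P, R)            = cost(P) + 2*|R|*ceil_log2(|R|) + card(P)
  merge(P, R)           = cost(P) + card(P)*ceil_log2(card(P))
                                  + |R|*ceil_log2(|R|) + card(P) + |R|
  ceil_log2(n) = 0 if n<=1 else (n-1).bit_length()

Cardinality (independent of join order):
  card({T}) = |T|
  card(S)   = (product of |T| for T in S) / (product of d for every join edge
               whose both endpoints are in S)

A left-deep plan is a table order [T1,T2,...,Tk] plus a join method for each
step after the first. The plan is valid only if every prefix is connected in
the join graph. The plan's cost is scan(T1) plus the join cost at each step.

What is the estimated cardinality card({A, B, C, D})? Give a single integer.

75000

Tables in S: A(50), B(20), C(20), D(300)
Edges inside S: A-B(d=2), A-C(d=10), B-D(d=4)
numerator = 50 * 20 * 20 * 300 = 6000000
denominator = 2 * 10 * 4 = 80
card(S) = 6000000 / 80 = 75000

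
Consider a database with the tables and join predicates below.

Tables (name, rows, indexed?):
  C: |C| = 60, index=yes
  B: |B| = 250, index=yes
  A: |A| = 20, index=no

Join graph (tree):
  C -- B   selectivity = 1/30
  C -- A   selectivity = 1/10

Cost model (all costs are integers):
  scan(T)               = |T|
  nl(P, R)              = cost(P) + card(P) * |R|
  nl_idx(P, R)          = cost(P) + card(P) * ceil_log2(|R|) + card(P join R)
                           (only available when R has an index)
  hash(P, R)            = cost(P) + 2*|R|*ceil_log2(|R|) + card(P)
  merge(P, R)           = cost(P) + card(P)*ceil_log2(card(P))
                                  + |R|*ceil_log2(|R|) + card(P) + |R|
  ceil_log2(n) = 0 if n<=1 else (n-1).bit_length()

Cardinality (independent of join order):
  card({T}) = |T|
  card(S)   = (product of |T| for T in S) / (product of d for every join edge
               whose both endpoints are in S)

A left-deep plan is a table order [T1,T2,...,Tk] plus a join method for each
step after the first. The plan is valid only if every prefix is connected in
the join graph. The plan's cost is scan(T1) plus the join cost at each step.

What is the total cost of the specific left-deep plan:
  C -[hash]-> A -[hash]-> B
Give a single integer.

4440

step 1: scan C: cost=60, card=60
step 2: join A via hash
    card(P join A) = 60*20/(10) = 120
    cost = 60 + 2*20*5 + 60 = 320
step 3: join B via hash
    card(P join B) = 120*250/(30) = 1000
    cost = 320 + 2*250*8 + 120 = 4440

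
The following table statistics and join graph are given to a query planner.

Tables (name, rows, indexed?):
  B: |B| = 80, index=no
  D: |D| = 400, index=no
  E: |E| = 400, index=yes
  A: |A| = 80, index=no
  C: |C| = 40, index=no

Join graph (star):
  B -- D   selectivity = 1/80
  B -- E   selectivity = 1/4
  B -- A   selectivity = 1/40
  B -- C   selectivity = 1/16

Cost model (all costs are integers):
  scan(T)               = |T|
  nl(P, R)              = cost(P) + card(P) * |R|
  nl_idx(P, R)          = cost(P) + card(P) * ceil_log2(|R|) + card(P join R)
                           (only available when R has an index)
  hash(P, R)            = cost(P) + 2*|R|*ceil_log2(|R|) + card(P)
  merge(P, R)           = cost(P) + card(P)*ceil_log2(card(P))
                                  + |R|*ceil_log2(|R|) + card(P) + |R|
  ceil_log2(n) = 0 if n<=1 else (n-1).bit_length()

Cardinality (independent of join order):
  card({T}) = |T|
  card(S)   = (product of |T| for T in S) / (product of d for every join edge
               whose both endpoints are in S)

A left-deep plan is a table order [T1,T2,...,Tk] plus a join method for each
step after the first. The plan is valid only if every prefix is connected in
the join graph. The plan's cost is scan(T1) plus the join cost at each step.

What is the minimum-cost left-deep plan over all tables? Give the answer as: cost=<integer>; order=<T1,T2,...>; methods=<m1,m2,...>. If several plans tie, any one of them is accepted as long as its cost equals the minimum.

Selinger DP (subsets sized 1..n):
  {B}: scan cost=80, card=80
  {D}: scan cost=400, card=400
  {E}: scan cost=400, card=400
  {A}: scan cost=80, card=80
  {C}: scan cost=40, card=40
  {BD}: card=400; try (B,hash)→1920, (D,merge)→4720, (B,merge)→5040, (D,hash)→7360, (D,nl)→32080, (B,nl)→32400; best=1920 via (B,hash)
  {BE}: card=8000; try (B,hash)→1920, (E,merge)→4720, (B,merge)→5040, (E,hash)→7360, (E,nl_idx)→8800, (E,nl)→32080 …(+1); best=1920 via (B,hash)
  {AB}: card=160; try (B,hash)→1280, (A,hash)→1280, (B,merge)→1360, (A,merge)→1360, (B,nl)→6480, (A,nl)→6480; best=1280 via (B,hash)
  {BC}: card=200; try (C,hash)→640, (B,merge)→960, (C,merge)→1000, (B,hash)→1200, (B,nl)→3240, (C,nl)→3280; best=640 via (C,hash)
  {BDE}: card=40000; try (E,hash)→9520, (E,merge)→9920, (D,hash)→17120, (E,nl_idx)→45520, (D,merge)→117920, (E,nl)→161920 …(+1); best=9520 via (E,hash)
  {ABD}: card=800; try (A,hash)→3440, (A,merge)→6560, (D,merge)→6720, (D,hash)→8640, (A,nl)→33920, (D,nl)→65280; best=3440 via (A,hash)
  {BCD}: card=1000; try (C,hash)→2800, (C,merge)→6200, (D,merge)→6440, (D,hash)→8040, (C,nl)→17920, (D,nl)→80640; best=2800 via (C,hash)
  {ABE}: card=16000; try (E,merge)→6720, (E,hash)→8640, (A,hash)→11040, (E,nl_idx)→18720, (E,nl)→65280, (A,merge)→114560 …(+1); best=6720 via (E,merge)
  {BCE}: card=20000; try (E,merge)→6440, (E,hash)→8040, (C,hash)→10400, (E,nl_idx)→22440, (E,nl)→80640, (C,merge)→114200 …(+1); best=6440 via (E,merge)
  {ABC}: card=400; try (C,hash)→1920, (A,hash)→1960, (C,merge)→3000, (A,merge)→3080, (C,nl)→7680, (A,nl)→16640; best=1920 via (C,hash)
  {ABDE}: card=80000; try (E,hash)→11440, (E,merge)→16240, (D,hash)→29920, (A,hash)→50640, (E,nl_idx)→90640, (D,merge)→250720 …(+4); best=11440 via (E,hash)
  {BCDE}: card=100000; try (E,hash)→11000, (E,merge)→17800, (D,hash)→33640, (C,hash)→50000, (E,nl_idx)→111800, (D,merge)→330440 …(+4); best=11000 via (E,hash)
  {ABCD}: card=2000; try (C,hash)→4720, (A,hash)→4920, (D,hash)→9520, (D,merge)→9920, (C,merge)→12520, (A,merge)→14440 …(+3); best=4720 via (C,hash)
  {ABCE}: card=40000; try (E,hash)→9520, (E,merge)→9920, (C,hash)→23200, (A,hash)→27560, (E,nl_idx)→45520, (E,nl)→161920 …(+4); best=9520 via (E,hash)
  {ABCDE}: card=200000; try (E,hash)→13920, (E,merge)→32720, (D,hash)→56720, (C,hash)→91920, (A,hash)→112120, (E,nl_idx)→222720 …(+7); best=13920 via (E,hash)

cost=13920; order=D,B,A,C,E; methods=hash,hash,hash,hash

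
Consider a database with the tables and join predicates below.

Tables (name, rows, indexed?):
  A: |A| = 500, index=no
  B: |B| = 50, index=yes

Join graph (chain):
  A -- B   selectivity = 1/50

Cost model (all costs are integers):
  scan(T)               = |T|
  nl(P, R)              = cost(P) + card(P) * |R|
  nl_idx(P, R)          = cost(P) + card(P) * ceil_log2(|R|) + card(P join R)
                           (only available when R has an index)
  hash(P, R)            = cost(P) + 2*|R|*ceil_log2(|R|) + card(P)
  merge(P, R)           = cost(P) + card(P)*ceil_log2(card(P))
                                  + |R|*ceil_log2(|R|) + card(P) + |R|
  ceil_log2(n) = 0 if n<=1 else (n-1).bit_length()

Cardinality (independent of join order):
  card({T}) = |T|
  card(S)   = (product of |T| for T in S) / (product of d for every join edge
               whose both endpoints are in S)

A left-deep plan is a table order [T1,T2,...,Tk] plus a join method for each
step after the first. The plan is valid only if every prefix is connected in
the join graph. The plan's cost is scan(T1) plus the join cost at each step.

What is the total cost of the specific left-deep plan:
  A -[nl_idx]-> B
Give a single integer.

4000

step 1: scan A: cost=500, card=500
step 2: join B via nl_idx
    card(P join B) = 500*50/(50) = 500
    cost = 500 + 500*6 + 500 = 4000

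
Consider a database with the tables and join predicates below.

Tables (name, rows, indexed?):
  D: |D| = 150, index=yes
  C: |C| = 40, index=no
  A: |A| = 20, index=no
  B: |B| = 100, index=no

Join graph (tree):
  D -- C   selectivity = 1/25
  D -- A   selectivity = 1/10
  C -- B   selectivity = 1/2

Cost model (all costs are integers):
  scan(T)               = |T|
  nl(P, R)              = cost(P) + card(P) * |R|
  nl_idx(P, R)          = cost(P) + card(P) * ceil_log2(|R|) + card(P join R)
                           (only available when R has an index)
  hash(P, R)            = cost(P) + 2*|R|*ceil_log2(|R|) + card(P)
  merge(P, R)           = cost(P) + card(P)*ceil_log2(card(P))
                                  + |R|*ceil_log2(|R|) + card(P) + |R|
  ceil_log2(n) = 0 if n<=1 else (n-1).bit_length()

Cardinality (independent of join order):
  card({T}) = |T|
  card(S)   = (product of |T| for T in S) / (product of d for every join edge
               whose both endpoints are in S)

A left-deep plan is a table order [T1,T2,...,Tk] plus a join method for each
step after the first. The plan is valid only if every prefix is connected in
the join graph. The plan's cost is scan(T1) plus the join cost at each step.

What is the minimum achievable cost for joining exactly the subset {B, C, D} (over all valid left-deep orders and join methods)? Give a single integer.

2240

Selinger DP over subsets of {B,C,D}:
  {D}: scan cost=150, card=150
  {C}: scan cost=40, card=40
  {B}: scan cost=100, card=100
  {CD}: card=240; try (D,nl_idx)→600, (C,hash)→780, (D,merge)→1670, (C,merge)→1780, (D,hash)→2480, (D,nl)→6040 …(+1); best=600 via (D,nl_idx)
  {BC}: card=2000; try (C,hash)→680, (B,merge)→1120, (C,merge)→1180, (B,hash)→1480, (B,nl)→4040, (C,nl)→4100; best=680 via (C,hash)
  {BCD}: card=12000; try (B,hash)→2240, (B,merge)→3560, (D,hash)→5080, (B,nl)→24600, (D,merge)→26030, (D,nl_idx)→28680 …(+1); best=2240 via (B,hash)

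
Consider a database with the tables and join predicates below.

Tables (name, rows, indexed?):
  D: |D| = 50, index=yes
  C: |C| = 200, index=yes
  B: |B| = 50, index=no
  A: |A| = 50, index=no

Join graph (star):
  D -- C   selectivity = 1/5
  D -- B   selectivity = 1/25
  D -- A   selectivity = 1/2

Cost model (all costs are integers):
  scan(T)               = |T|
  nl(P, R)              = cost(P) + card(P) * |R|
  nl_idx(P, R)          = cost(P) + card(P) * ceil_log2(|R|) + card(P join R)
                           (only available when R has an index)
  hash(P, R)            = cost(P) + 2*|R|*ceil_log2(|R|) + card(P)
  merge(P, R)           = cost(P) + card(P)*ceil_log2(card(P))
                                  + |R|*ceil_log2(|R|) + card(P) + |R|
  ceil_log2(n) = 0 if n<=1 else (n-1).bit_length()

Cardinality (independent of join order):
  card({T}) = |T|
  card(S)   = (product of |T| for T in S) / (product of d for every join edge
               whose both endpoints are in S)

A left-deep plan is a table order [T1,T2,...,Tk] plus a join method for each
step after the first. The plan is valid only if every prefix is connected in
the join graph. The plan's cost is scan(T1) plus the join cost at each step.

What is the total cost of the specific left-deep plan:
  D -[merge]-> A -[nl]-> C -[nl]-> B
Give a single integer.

step 1: scan D: cost=50, card=50
step 2: join A via merge
    card(P join A) = 50*50/(2) = 1250
    cost = 50 + 50*6 + 50*6 + 50 + 50 = 750
step 3: join C via nl
    card(P join C) = 1250*200/(5) = 50000
    cost = 750 + 1250*200 = 250750
step 4: join B via nl
    card(P join B) = 50000*50/(25) = 100000
    cost = 250750 + 50000*50 = 2750750

2750750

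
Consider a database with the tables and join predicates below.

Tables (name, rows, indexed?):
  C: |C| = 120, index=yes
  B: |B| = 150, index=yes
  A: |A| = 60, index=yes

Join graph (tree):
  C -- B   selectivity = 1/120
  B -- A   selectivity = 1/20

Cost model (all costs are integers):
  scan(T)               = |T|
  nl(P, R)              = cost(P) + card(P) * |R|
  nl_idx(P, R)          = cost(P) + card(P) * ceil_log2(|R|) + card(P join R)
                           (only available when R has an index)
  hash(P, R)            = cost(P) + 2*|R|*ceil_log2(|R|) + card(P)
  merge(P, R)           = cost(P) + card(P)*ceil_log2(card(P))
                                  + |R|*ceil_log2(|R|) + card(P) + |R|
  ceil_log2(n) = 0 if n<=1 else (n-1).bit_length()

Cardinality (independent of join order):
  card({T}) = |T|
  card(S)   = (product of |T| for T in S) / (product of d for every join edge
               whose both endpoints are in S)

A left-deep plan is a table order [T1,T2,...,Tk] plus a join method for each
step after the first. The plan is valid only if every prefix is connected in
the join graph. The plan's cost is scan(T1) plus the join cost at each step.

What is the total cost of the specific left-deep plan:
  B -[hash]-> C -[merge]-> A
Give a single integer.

3750

step 1: scan B: cost=150, card=150
step 2: join C via hash
    card(P join C) = 150*120/(120) = 150
    cost = 150 + 2*120*7 + 150 = 1980
step 3: join A via merge
    card(P join A) = 150*60/(20) = 450
    cost = 1980 + 150*8 + 60*6 + 150 + 60 = 3750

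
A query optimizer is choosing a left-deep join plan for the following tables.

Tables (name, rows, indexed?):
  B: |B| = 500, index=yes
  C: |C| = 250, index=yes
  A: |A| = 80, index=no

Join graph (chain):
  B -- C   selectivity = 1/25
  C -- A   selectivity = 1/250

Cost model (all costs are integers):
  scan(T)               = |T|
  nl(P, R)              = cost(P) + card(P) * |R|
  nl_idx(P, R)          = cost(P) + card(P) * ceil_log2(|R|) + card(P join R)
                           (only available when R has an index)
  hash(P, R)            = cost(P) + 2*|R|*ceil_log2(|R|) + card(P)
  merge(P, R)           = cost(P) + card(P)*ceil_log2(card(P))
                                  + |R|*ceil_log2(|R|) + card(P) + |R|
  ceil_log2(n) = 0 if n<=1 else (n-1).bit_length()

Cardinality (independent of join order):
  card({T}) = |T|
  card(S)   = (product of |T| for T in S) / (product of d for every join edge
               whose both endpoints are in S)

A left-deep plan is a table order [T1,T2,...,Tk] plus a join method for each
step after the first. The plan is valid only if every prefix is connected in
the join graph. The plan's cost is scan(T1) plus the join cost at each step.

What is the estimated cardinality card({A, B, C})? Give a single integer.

Tables in S: A(80), B(500), C(250)
Edges inside S: B-C(d=25), C-A(d=250)
numerator = 80 * 500 * 250 = 10000000
denominator = 25 * 250 = 6250
card(S) = 10000000 / 6250 = 1600

1600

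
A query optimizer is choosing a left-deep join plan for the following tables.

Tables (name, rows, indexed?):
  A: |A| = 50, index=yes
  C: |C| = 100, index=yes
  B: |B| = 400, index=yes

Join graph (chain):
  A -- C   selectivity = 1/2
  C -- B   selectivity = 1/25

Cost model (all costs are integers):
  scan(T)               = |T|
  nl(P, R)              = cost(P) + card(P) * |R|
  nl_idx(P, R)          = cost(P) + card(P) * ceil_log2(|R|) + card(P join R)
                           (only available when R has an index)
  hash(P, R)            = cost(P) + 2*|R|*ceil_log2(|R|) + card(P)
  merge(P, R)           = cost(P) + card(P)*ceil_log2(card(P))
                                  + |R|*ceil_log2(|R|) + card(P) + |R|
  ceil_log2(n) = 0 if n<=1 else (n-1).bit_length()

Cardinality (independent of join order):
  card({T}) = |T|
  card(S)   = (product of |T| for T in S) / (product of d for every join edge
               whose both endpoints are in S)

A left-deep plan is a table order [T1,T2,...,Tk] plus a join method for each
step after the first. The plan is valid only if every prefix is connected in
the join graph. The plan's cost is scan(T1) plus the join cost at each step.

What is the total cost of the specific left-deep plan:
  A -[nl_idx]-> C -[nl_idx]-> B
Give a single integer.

65400

step 1: scan A: cost=50, card=50
step 2: join C via nl_idx
    card(P join C) = 50*100/(2) = 2500
    cost = 50 + 50*7 + 2500 = 2900
step 3: join B via nl_idx
    card(P join B) = 2500*400/(25) = 40000
    cost = 2900 + 2500*9 + 40000 = 65400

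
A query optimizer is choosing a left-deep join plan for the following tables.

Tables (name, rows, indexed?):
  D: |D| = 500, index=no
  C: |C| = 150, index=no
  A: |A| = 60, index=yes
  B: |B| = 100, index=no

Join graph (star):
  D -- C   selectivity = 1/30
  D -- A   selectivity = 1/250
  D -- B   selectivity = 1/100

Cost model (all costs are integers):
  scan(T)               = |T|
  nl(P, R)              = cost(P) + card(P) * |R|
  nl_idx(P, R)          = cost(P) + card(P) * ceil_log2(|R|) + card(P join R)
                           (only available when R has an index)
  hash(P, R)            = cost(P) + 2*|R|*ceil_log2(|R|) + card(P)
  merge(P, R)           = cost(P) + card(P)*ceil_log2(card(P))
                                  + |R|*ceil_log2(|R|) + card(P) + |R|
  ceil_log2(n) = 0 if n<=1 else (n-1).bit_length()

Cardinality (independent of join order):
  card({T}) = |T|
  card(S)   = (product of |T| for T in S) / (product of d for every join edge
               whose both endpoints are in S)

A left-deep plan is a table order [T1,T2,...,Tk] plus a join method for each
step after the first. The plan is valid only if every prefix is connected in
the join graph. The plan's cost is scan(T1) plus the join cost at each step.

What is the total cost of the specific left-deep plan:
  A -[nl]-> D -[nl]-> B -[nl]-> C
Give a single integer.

step 1: scan A: cost=60, card=60
step 2: join D via nl
    card(P join D) = 60*500/(250) = 120
    cost = 60 + 60*500 = 30060
step 3: join B via nl
    card(P join B) = 120*100/(100) = 120
    cost = 30060 + 120*100 = 42060
step 4: join C via nl
    card(P join C) = 120*150/(30) = 600
    cost = 42060 + 120*150 = 60060

60060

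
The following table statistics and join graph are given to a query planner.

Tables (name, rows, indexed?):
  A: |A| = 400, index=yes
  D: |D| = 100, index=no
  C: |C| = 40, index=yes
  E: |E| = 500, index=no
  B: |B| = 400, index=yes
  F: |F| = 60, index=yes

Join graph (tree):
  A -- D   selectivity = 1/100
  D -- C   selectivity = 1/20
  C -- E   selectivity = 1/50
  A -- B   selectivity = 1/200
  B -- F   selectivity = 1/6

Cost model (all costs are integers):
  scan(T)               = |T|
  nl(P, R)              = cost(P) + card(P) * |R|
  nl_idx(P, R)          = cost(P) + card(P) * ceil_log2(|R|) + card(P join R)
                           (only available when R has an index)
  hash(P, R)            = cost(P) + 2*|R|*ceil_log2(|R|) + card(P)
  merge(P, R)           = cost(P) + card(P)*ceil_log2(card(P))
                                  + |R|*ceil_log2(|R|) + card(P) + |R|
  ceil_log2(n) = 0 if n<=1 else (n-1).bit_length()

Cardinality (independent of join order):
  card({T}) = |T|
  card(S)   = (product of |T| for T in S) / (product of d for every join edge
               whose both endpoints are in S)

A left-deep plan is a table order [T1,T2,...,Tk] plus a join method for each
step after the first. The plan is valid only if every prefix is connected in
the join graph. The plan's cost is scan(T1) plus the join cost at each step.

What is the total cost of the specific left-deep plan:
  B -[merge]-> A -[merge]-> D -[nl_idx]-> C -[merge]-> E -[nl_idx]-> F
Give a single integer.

304600

step 1: scan B: cost=400, card=400
step 2: join A via merge
    card(P join A) = 400*400/(200) = 800
    cost = 400 + 400*9 + 400*9 + 400 + 400 = 8400
step 3: join D via merge
    card(P join D) = 800*100/(100) = 800
    cost = 8400 + 800*10 + 100*7 + 800 + 100 = 18000
step 4: join C via nl_idx
    card(P join C) = 800*40/(20) = 1600
    cost = 18000 + 800*6 + 1600 = 24400
step 5: join E via merge
    card(P join E) = 1600*500/(50) = 16000
    cost = 24400 + 1600*11 + 500*9 + 1600 + 500 = 48600
step 6: join F via nl_idx
    card(P join F) = 16000*60/(6) = 160000
    cost = 48600 + 16000*6 + 160000 = 304600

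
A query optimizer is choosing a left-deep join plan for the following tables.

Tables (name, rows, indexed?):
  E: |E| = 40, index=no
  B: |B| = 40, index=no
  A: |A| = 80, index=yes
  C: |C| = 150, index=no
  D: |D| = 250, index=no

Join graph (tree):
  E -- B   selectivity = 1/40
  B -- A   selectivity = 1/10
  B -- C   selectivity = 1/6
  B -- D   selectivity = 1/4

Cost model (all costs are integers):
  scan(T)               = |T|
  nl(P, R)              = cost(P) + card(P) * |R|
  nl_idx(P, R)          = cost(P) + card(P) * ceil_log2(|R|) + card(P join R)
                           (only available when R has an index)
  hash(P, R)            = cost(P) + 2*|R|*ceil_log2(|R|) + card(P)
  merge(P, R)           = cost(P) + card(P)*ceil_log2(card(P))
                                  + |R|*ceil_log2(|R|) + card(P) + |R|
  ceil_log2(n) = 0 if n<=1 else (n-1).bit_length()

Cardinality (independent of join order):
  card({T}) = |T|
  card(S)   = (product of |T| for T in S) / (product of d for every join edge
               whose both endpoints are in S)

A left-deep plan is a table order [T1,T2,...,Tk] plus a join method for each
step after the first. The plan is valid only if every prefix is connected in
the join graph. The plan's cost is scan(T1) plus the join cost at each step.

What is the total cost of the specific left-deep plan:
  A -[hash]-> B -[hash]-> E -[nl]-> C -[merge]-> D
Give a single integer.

step 1: scan A: cost=80, card=80
step 2: join B via hash
    card(P join B) = 80*40/(10) = 320
    cost = 80 + 2*40*6 + 80 = 640
step 3: join E via hash
    card(P join E) = 320*40/(40) = 320
    cost = 640 + 2*40*6 + 320 = 1440
step 4: join C via nl
    card(P join C) = 320*150/(6) = 8000
    cost = 1440 + 320*150 = 49440
step 5: join D via merge
    card(P join D) = 8000*250/(4) = 500000
    cost = 49440 + 8000*13 + 250*8 + 8000 + 250 = 163690

163690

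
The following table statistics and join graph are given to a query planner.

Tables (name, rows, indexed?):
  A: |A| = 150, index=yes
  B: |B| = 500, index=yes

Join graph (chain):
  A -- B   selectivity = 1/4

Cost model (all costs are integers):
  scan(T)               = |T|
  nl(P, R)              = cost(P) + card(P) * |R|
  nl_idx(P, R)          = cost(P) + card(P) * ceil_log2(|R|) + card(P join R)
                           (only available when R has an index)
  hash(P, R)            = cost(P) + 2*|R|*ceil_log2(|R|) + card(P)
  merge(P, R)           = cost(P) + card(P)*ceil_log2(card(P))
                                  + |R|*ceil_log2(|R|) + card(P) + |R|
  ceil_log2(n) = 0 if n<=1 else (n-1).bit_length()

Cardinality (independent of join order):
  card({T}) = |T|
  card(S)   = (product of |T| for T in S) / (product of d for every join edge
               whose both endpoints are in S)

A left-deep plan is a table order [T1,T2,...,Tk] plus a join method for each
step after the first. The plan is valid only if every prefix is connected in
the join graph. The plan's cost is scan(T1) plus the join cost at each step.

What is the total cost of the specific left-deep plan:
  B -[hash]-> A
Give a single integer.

3400

step 1: scan B: cost=500, card=500
step 2: join A via hash
    card(P join A) = 500*150/(4) = 18750
    cost = 500 + 2*150*8 + 500 = 3400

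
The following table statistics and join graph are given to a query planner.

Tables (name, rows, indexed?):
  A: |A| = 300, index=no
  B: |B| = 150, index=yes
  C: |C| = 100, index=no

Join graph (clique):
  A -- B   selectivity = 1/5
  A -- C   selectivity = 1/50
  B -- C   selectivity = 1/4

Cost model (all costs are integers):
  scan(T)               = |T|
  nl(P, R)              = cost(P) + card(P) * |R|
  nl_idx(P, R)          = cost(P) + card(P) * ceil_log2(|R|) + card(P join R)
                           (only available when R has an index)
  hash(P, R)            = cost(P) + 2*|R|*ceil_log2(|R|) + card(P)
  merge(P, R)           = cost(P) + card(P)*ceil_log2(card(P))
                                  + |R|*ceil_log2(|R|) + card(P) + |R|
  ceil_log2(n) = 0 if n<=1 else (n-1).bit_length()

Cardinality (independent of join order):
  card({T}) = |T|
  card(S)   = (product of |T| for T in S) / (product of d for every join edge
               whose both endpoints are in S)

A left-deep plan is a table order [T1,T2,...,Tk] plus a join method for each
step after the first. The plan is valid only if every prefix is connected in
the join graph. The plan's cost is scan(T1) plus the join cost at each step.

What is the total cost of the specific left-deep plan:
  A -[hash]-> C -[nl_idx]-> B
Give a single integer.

11300

step 1: scan A: cost=300, card=300
step 2: join C via hash
    card(P join C) = 300*100/(50) = 600
    cost = 300 + 2*100*7 + 300 = 2000
step 3: join B via nl_idx
    card(P join B) = 600*150/(5*4) = 4500
    cost = 2000 + 600*8 + 4500 = 11300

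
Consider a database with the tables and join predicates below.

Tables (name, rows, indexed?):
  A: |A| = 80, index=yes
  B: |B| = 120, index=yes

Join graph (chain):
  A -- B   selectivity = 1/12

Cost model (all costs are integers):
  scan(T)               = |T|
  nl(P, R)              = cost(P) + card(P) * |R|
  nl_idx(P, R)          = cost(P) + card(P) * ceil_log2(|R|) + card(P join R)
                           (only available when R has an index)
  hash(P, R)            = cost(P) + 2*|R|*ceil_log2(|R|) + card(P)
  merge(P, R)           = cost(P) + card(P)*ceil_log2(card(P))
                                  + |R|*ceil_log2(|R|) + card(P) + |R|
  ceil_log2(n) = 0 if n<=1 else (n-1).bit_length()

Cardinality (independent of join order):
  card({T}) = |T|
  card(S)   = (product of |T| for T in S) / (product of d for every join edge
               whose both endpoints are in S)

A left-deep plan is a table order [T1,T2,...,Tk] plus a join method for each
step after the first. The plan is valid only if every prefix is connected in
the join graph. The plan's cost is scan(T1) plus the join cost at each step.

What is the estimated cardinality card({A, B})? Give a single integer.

Tables in S: A(80), B(120)
Edges inside S: A-B(d=12)
numerator = 80 * 120 = 9600
denominator = 12 = 12
card(S) = 9600 / 12 = 800

800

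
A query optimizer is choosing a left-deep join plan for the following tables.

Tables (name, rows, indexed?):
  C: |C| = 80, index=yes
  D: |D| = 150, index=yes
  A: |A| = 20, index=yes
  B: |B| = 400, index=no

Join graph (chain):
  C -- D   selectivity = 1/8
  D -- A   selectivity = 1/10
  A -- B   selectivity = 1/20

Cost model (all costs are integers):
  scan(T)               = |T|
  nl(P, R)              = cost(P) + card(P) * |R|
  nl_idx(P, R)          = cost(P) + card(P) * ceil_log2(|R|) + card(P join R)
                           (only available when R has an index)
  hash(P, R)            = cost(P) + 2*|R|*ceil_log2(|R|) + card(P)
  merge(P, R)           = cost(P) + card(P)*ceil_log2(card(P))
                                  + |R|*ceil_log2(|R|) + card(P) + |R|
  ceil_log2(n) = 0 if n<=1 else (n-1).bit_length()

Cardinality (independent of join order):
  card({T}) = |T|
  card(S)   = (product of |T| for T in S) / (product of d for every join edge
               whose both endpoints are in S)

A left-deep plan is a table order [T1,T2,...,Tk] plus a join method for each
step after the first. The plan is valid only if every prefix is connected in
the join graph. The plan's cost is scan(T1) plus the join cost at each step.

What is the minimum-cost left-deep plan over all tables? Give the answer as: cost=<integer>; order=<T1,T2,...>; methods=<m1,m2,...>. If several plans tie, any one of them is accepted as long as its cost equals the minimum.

Selinger DP (subsets sized 1..n):
  {C}: scan cost=80, card=80
  {D}: scan cost=150, card=150
  {A}: scan cost=20, card=20
  {B}: scan cost=400, card=400
  {CD}: card=1500; try (C,hash)→1420, (D,merge)→2070, (C,merge)→2140, (D,nl_idx)→2220, (D,hash)→2560, (C,nl_idx)→2700 …(+2); best=1420 via (C,hash)
  {AD}: card=300; try (D,nl_idx)→480, (A,hash)→500, (A,nl_idx)→1200, (D,merge)→1490, (A,merge)→1620, (D,hash)→2440 …(+2); best=480 via (D,nl_idx)
  {AB}: card=400; try (A,hash)→1000, (A,nl_idx)→2800, (B,merge)→4140, (A,merge)→4520, (B,hash)→7240, (B,nl)→8020 …(+1); best=1000 via (A,hash)
  {ACD}: card=3000; try (C,hash)→1900, (A,hash)→3120, (C,merge)→4120, (C,nl_idx)→5580, (A,nl_idx)→11920, (A,merge)→19540 …(+2); best=1900 via (C,hash)
  {ABD}: card=6000; try (D,hash)→3800, (D,merge)→6350, (B,merge)→7480, (B,hash)→7980, (D,nl_idx)→10200, (D,nl)→61000 …(+1); best=3800 via (D,hash)
  {ABCD}: card=60000; try (C,hash)→10920, (B,hash)→12100, (B,merge)→44900, (C,merge)→88440, (C,nl_idx)→105800, (C,nl)→483800 …(+1); best=10920 via (C,hash)

cost=10920; order=B,A,D,C; methods=hash,hash,hash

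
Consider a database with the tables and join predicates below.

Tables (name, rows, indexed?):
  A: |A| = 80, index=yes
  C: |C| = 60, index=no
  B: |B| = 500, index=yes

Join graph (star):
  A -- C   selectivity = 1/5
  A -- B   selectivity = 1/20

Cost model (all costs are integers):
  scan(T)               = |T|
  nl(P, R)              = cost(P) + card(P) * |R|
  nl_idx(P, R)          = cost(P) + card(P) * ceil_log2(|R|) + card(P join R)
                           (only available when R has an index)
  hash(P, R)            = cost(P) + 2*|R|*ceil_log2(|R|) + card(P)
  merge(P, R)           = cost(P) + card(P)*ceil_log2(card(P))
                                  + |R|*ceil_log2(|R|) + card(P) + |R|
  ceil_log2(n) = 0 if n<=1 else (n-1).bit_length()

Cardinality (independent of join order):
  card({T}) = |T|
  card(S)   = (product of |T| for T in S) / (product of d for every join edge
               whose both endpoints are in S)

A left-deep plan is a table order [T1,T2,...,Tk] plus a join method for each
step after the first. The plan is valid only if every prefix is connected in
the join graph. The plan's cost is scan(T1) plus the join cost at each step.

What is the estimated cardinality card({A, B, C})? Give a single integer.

Tables in S: A(80), B(500), C(60)
Edges inside S: A-C(d=5), A-B(d=20)
numerator = 80 * 500 * 60 = 2400000
denominator = 5 * 20 = 100
card(S) = 2400000 / 100 = 24000

24000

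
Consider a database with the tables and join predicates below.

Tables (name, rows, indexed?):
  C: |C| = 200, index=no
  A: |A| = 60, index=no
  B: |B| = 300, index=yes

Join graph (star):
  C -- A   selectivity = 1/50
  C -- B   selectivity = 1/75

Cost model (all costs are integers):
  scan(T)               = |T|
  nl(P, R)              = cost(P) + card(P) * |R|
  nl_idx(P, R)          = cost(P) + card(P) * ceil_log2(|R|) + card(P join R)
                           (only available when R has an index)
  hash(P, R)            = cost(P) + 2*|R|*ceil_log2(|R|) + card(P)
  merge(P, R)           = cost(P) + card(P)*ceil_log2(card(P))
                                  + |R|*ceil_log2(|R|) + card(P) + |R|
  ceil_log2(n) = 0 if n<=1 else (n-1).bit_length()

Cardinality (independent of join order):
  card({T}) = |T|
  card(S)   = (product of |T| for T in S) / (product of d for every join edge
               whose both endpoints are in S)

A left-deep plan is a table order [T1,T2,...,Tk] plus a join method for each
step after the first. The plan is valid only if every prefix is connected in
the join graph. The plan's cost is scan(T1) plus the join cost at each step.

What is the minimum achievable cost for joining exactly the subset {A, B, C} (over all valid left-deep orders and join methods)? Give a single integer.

4240

Selinger DP over subsets of {A,B,C}:
  {C}: scan cost=200, card=200
  {A}: scan cost=60, card=60
  {B}: scan cost=300, card=300
  {AC}: card=240; try (A,hash)→1120, (C,merge)→2280, (A,merge)→2420, (C,hash)→3320, (C,nl)→12060, (A,nl)→12200; best=1120 via (A,hash)
  {BC}: card=800; try (B,nl_idx)→2800, (C,hash)→3800, (B,merge)→5000, (C,merge)→5100, (B,hash)→5800, (B,nl)→60200 …(+1); best=2800 via (B,nl_idx)
  {ABC}: card=960; try (B,nl_idx)→4240, (A,hash)→4320, (B,merge)→6280, (B,hash)→6760, (A,merge)→12020, (A,nl)→50800 …(+1); best=4240 via (B,nl_idx)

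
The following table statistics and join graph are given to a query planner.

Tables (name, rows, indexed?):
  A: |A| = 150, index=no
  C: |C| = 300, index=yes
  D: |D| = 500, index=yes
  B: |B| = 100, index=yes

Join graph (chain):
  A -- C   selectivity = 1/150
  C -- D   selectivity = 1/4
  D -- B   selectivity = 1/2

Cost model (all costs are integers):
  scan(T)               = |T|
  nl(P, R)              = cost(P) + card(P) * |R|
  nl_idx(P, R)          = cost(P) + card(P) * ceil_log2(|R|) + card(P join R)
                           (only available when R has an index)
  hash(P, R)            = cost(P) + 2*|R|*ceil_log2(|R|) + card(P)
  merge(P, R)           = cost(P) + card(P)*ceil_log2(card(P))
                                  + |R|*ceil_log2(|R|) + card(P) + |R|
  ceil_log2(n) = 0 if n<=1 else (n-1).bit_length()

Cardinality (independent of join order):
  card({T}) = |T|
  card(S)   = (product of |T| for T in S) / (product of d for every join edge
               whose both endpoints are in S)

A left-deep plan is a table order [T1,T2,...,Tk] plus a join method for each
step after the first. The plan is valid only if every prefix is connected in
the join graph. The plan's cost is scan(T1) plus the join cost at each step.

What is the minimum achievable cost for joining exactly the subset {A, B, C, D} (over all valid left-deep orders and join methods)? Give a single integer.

48700

Selinger DP over subsets of {A,B,C,D}:
  {A}: scan cost=150, card=150
  {C}: scan cost=300, card=300
  {D}: scan cost=500, card=500
  {B}: scan cost=100, card=100
  {AC}: card=300; try (C,nl_idx)→1800, (A,hash)→3000, (C,merge)→4500, (A,merge)→4650, (C,hash)→5700, (C,nl)→45150 …(+1); best=1800 via (C,nl_idx)
  {CD}: card=37500; try (C,hash)→6400, (D,merge)→8300, (C,merge)→8500, (D,hash)→9600, (D,nl_idx)→40500, (C,nl_idx)→42500 …(+2); best=6400 via (C,hash)
  {BD}: card=25000; try (B,hash)→2400, (D,merge)→5900, (B,merge)→6300, (D,hash)→9200, (D,nl_idx)→26000, (B,nl_idx)→29000 …(+2); best=2400 via (B,hash)
  {ACD}: card=37500; try (D,merge)→9800, (D,hash)→11100, (D,nl_idx)→42000, (A,hash)→46300, (D,nl)→151800, (A,merge)→645250 …(+1); best=9800 via (D,merge)
  {BCD}: card=1875000; try (C,hash)→32800, (B,hash)→45300, (C,merge)→405400, (B,merge)→644700, (C,nl_idx)→2102400, (B,nl_idx)→2143900 …(+2); best=32800 via (C,hash)
  {ABCD}: card=1875000; try (B,hash)→48700, (B,merge)→648100, (A,hash)→1910200, (B,nl_idx)→2147300, (B,nl)→3759800, (A,merge)→41284150 …(+1); best=48700 via (B,hash)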